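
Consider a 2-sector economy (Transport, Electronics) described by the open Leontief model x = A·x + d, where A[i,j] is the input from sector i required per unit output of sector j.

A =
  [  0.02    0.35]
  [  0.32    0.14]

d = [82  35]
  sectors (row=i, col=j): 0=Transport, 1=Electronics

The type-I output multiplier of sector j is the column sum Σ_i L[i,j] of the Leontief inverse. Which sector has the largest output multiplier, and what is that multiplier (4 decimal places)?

Form M = I − A:
  [  0.98   -0.35]
  [ -0.32    0.86]
Leontief inverse L = M⁻¹:
  [  1.1768    0.4789]
  [  0.4379    1.3410]
Total output x = L · d:
  x_0 = 1.1768·82 + 0.4789·35 = 113.2594
  x_1 = 0.4379·82 + 1.3410·35 = 82.8407
Output multipliers (column sums of L):
  Transport: 1.6147
  Electronics: 1.8199

Electronics (1.8199)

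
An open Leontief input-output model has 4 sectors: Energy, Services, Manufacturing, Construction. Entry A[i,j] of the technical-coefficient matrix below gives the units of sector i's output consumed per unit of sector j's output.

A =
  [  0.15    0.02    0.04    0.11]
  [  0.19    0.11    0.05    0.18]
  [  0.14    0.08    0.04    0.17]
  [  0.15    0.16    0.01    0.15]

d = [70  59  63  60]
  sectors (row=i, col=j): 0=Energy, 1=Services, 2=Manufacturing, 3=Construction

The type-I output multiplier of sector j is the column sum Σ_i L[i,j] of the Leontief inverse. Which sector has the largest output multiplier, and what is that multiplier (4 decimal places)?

Energy (2.1101)

Form M = I − A:
  [  0.85   -0.02   -0.04   -0.11]
  [ -0.19    0.89   -0.05   -0.18]
  [ -0.14   -0.08    0.96   -0.17]
  [ -0.15   -0.16   -0.01    0.85]
Leontief inverse L = M⁻¹:
  [  1.2332    0.0661    0.0568    0.1849]
  [  0.3352    1.1944    0.0794    0.3122]
  [  0.2580    0.1514    1.0632    0.2781]
  [  0.2838    0.2383    0.0375    1.2711]
Total output x = L · d:
  x_0 = 1.2332·70 + 0.0661·59 + 0.0568·63 + 0.1849·60 = 104.8942
  x_1 = 0.3352·70 + 1.1944·59 + 0.0794·63 + 0.3122·60 = 117.6648
  x_2 = 0.2580·70 + 0.1514·59 + 1.0632·63 + 0.2781·60 = 110.6581
  x_3 = 0.2838·70 + 0.2383·59 + 0.0375·63 + 1.2711·60 = 112.5495
Output multipliers (column sums of L):
  Energy: 2.1101
  Services: 1.6501
  Manufacturing: 1.2368
  Construction: 2.0463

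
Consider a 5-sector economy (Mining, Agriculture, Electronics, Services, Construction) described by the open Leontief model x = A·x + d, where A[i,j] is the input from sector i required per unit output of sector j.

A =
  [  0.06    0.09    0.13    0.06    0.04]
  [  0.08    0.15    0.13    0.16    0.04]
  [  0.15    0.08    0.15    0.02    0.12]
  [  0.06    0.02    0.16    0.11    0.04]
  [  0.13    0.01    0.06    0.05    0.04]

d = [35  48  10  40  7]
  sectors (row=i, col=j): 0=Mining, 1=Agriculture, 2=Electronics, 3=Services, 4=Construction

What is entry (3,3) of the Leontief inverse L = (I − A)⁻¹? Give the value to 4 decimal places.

Form M = I − A:
  [  0.94   -0.09   -0.13   -0.06   -0.04]
  [ -0.08    0.85   -0.13   -0.16   -0.04]
  [ -0.15   -0.08    0.85   -0.02   -0.12]
  [ -0.06   -0.02   -0.16    0.89   -0.04]
  [ -0.13   -0.01   -0.06   -0.05    0.96]
Leontief inverse L = M⁻¹:
  [  1.1305    0.1442    0.2221    0.1119    0.0855]
  [  0.1770    1.2274    0.2680    0.2443    0.1022]
  [  0.2443    0.1489    1.2645    0.0816    0.1778]
  [  0.1321    0.0661    0.2539    1.1550    0.0881]
  [  0.1771    0.0451    0.1251    0.0830    1.0700]
Total output x = L · d:
  x_0 = 1.1305·35 + 0.1442·48 + 0.2221·10 + 0.1119·40 + 0.0855·7 = 53.7890
  x_1 = 0.1770·35 + 1.2274·48 + 0.2680·10 + 0.2443·40 + 0.1022·7 = 78.2766
  x_2 = 0.2443·35 + 0.1489·48 + 1.2645·10 + 0.0816·40 + 0.1778·7 = 32.8518
  x_3 = 0.1321·35 + 0.0661·48 + 0.2539·10 + 1.1550·40 + 0.0881·7 = 57.1528
  x_4 = 0.1771·35 + 0.0451·48 + 0.1251·10 + 0.0830·40 + 1.0700·7 = 20.4209

L[3,3] = 1.1550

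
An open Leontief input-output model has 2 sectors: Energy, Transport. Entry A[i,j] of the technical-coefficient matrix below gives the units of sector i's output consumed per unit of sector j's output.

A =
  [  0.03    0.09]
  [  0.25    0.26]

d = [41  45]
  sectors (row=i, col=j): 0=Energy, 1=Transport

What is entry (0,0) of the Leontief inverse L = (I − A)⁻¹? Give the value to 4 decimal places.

Form M = I − A:
  [  0.97   -0.09]
  [ -0.25    0.74]
Leontief inverse L = M⁻¹:
  [  1.0643    0.1294]
  [  0.3596    1.3951]
Total output x = L · d:
  x_0 = 1.0643·41 + 0.1294·45 = 49.4607
  x_1 = 0.3596·41 + 1.3951·45 = 77.5205

L[0,0] = 1.0643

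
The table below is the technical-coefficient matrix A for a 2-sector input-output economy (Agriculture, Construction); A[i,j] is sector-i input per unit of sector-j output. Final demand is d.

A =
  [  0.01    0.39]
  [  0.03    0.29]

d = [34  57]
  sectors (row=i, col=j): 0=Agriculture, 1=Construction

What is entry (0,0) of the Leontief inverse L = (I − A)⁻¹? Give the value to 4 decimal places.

L[0,0] = 1.0272

Form M = I − A:
  [  0.99   -0.39]
  [ -0.03    0.71]
Leontief inverse L = M⁻¹:
  [  1.0272    0.5642]
  [  0.0434    1.4323]
Total output x = L · d:
  x_0 = 1.0272·34 + 0.5642·57 = 67.0862
  x_1 = 0.0434·34 + 1.4323·57 = 83.1163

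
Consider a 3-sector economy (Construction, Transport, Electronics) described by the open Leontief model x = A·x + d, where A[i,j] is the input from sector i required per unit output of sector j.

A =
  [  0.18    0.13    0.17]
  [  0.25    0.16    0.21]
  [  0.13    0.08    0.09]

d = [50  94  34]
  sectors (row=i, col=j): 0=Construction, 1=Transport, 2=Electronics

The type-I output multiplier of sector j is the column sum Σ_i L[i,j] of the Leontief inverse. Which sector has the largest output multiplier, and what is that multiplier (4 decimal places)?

Construction (2.0282)

Form M = I − A:
  [  0.82   -0.13   -0.17]
  [ -0.25    0.84   -0.21]
  [ -0.13   -0.08    0.91]
Leontief inverse L = M⁻¹:
  [  1.3399    0.2364    0.3049]
  [  0.4567    1.2978    0.3848]
  [  0.2316    0.1479    1.1763]
Total output x = L · d:
  x_0 = 1.3399·50 + 0.2364·94 + 0.3049·34 = 99.5835
  x_1 = 0.4567·50 + 1.2978·94 + 0.3848·34 = 157.9105
  x_2 = 0.2316·50 + 0.1479·94 + 1.1763·34 = 65.4711
Output multipliers (column sums of L):
  Construction: 2.0282
  Transport: 1.6821
  Electronics: 1.8660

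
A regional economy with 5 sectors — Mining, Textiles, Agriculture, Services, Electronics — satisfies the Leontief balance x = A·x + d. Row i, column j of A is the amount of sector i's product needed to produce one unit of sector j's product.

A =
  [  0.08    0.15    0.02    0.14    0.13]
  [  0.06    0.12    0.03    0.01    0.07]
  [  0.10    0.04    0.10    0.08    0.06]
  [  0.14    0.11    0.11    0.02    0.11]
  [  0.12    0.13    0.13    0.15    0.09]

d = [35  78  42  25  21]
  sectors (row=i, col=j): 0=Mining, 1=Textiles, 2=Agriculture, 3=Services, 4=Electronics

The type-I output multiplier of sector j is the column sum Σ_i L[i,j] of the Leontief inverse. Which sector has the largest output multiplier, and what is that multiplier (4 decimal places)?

Textiles (2.0294)

Form M = I − A:
  [  0.92   -0.15   -0.02   -0.14   -0.13]
  [ -0.06    0.88   -0.03   -0.01   -0.07]
  [ -0.10   -0.04    0.90   -0.08   -0.06]
  [ -0.14   -0.11   -0.11    0.98   -0.11]
  [ -0.12   -0.13   -0.13   -0.15    0.91]
Leontief inverse L = M⁻¹:
  [  1.1751    0.2635    0.0925    0.2118    0.2198]
  [  0.1069    1.1810    0.0647    0.0504    0.1165]
  [  0.1708    0.1176    1.1541    0.1391    0.1264]
  [  0.2251    0.2121    0.1742    1.0984    0.1927]
  [  0.2317    0.2552    0.2150    0.2361    1.1944]
Total output x = L · d:
  x_0 = 1.1751·35 + 0.2635·78 + 0.0925·42 + 0.2118·25 + 0.2198·21 = 75.4744
  x_1 = 0.1069·35 + 1.1810·78 + 0.0647·42 + 0.0504·25 + 0.1165·21 = 102.2906
  x_2 = 0.1708·35 + 0.1176·78 + 1.1541·42 + 0.1391·25 + 0.1264·21 = 69.7557
  x_3 = 0.2251·35 + 0.2121·78 + 0.1742·42 + 1.0984·25 + 0.1927·21 = 63.2398
  x_4 = 0.2317·35 + 0.2552·78 + 0.2150·42 + 0.2361·25 + 1.1944·21 = 68.0318
Output multipliers (column sums of L):
  Mining: 1.9096
  Textiles: 2.0294
  Agriculture: 1.7005
  Services: 1.7359
  Electronics: 1.8498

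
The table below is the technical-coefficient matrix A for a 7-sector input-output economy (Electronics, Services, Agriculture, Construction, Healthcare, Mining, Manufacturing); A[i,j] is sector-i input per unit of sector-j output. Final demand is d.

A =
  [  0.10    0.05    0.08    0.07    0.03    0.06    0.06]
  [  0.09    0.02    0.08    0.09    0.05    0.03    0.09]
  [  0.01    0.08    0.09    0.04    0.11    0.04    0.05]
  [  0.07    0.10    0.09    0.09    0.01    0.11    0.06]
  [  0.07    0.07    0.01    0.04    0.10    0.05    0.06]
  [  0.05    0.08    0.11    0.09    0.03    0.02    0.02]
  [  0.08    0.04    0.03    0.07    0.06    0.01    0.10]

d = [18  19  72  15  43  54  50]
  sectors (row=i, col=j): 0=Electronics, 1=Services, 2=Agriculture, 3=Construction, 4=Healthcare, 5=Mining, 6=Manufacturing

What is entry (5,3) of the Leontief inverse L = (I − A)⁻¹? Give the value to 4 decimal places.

Form M = I − A:
  [  0.90   -0.05   -0.08   -0.07   -0.03   -0.06   -0.06]
  [ -0.09    0.98   -0.08   -0.09   -0.05   -0.03   -0.09]
  [ -0.01   -0.08    0.91   -0.04   -0.11   -0.04   -0.05]
  [ -0.07   -0.10   -0.09    0.91   -0.01   -0.11   -0.06]
  [ -0.07   -0.07   -0.01   -0.04    0.90   -0.05   -0.06]
  [ -0.05   -0.08   -0.11   -0.09   -0.03    0.98   -0.02]
  [ -0.08   -0.04   -0.03   -0.07   -0.06   -0.01    0.90]
Leontief inverse L = M⁻¹:
  [  1.1535    0.1008    0.1391    0.1262    0.0731    0.0984    0.1102]
  [  0.1438    1.0718    0.1353    0.1449    0.0943    0.0697    0.1418]
  [  0.0571    0.1260    1.1375    0.0885    0.1579    0.0728    0.0976]
  [  0.1316    0.1599    0.1634    1.1590    0.0592    0.1539    0.1185]
  [  0.1214    0.1122    0.0553    0.0892    1.1390    0.0823    0.1061]
  [  0.0955    0.1266    0.1640    0.1398    0.0714    1.0568    0.0657]
  [  0.1302    0.0821    0.0745    0.1183    0.0973    0.0435    1.1475]
Total output x = L · d:
  x_0 = 1.1535·18 + 0.1008·19 + 0.1391·72 + 0.1262·15 + 0.0731·43 + 0.0984·54 + 0.1102·50 = 48.5528
  x_1 = 0.1438·18 + 1.0718·19 + 0.1353·72 + 0.1449·15 + 0.0943·43 + 0.0697·54 + 0.1418·50 = 49.7730
  x_2 = 0.0571·18 + 0.1260·19 + 1.1375·72 + 0.0885·15 + 0.1579·43 + 0.0728·54 + 0.0976·50 = 102.2492
  x_3 = 0.1316·18 + 0.1599·19 + 0.1634·72 + 1.1590·15 + 0.0592·43 + 0.1539·54 + 0.1185·50 = 51.3397
  x_4 = 0.1214·18 + 0.1122·19 + 0.0553·72 + 0.0892·15 + 1.1390·43 + 0.0823·54 + 0.1061·50 = 68.3651
  x_5 = 0.0955·18 + 0.1266·19 + 0.1640·72 + 0.1398·15 + 0.0714·43 + 1.0568·54 + 0.0657·50 = 81.4565
  x_6 = 0.1302·18 + 0.0821·19 + 0.0745·72 + 0.1183·15 + 0.0973·43 + 0.0435·54 + 1.1475·50 = 74.9476

L[5,3] = 0.1398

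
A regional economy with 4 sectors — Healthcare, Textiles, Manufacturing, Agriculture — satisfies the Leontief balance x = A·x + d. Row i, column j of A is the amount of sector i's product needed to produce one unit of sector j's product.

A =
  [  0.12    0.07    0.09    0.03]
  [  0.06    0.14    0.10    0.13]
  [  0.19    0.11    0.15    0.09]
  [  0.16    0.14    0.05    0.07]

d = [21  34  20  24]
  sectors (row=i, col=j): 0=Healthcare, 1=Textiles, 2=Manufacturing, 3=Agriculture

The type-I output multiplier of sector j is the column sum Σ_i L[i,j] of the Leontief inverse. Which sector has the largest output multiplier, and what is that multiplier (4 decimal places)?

Healthcare (1.9021)

Form M = I − A:
  [  0.88   -0.07   -0.09   -0.03]
  [ -0.06    0.86   -0.10   -0.13]
  [ -0.19   -0.11    0.85   -0.09]
  [ -0.16   -0.14   -0.05    0.93]
Leontief inverse L = M⁻¹:
  [  1.1890    0.1267    0.1449    0.0701]
  [  0.1562    1.2291    0.1725    0.1935]
  [  0.3119    0.2105    1.2437    0.1598]
  [  0.2449    0.2181    0.1178    1.1251]
Total output x = L · d:
  x_0 = 1.1890·21 + 0.1267·34 + 0.1449·20 + 0.0701·24 = 33.8597
  x_1 = 0.1562·21 + 1.2291·34 + 0.1725·20 + 0.1935·24 = 53.1654
  x_2 = 0.3119·21 + 0.2105·34 + 1.2437·20 + 0.1598·24 = 42.4164
  x_3 = 0.2449·21 + 0.2181·34 + 0.1178·20 + 1.1251·24 = 41.9156
Output multipliers (column sums of L):
  Healthcare: 1.9021
  Textiles: 1.7844
  Manufacturing: 1.6789
  Agriculture: 1.5485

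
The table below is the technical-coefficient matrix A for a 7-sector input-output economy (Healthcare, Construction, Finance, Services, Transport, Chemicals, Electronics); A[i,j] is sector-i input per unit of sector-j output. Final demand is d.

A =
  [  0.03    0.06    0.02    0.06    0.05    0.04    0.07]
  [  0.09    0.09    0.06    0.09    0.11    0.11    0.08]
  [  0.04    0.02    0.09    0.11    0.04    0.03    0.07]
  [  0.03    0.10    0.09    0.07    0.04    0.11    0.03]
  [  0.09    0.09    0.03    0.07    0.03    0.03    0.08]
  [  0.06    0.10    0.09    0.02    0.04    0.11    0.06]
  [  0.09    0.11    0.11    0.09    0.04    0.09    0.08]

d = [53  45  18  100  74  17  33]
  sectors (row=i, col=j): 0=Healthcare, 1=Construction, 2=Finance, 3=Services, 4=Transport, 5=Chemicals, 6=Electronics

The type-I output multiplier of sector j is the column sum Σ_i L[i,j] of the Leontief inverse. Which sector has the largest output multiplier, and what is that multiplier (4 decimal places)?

Form M = I − A:
  [  0.97   -0.06   -0.02   -0.06   -0.05   -0.04   -0.07]
  [ -0.09    0.91   -0.06   -0.09   -0.11   -0.11   -0.08]
  [ -0.04   -0.02    0.91   -0.11   -0.04   -0.03   -0.07]
  [ -0.03   -0.10   -0.09    0.93   -0.04   -0.11   -0.03]
  [ -0.09   -0.09   -0.03   -0.07    0.97   -0.03   -0.08]
  [ -0.06   -0.10   -0.09   -0.02   -0.04    0.89   -0.06]
  [ -0.09   -0.11   -0.11   -0.09   -0.04   -0.09    0.92]
Leontief inverse L = M⁻¹:
  [  1.0719    0.1162    0.0675    0.1077    0.0842    0.0925    0.1137]
  [  0.1654    1.1912    0.1448    0.1760    0.1719    0.2034    0.1611]
  [  0.0835    0.0807    1.1482    0.1681    0.0763    0.0878    0.1186]
  [  0.0857    0.1737    0.1576    1.1356    0.0887    0.1831    0.0903]
  [  0.1405    0.1586    0.0876    0.1308    1.0746    0.0949    0.1350]
  [  0.1184    0.1746    0.1576    0.0874    0.0899    1.1822    0.1239]
  [  0.1607    0.2044    0.1959    0.1770    0.1021    0.1815    1.1584]
Total output x = L · d:
  x_0 = 1.0719·53 + 0.1162·45 + 0.0675·18 + 0.1077·100 + 0.0842·74 + 0.0925·17 + 0.1137·33 = 85.5777
  x_1 = 0.1654·53 + 1.1912·45 + 0.1448·18 + 0.1760·100 + 0.1719·74 + 0.2034·17 + 0.1611·33 = 104.0664
  x_2 = 0.0835·53 + 0.0807·45 + 1.1482·18 + 0.1681·100 + 0.0763·74 + 0.0878·17 + 0.1186·33 = 56.5890
  x_3 = 0.0857·53 + 0.1737·45 + 0.1576·18 + 1.1356·100 + 0.0887·74 + 0.1831·17 + 0.0903·33 = 141.4132
  x_4 = 0.1405·53 + 0.1586·45 + 0.0876·18 + 0.1308·100 + 1.0746·74 + 0.0949·17 + 0.1350·33 = 114.8305
  x_5 = 0.1184·53 + 0.1746·45 + 0.1576·18 + 0.0874·100 + 0.0899·74 + 1.1822·17 + 0.1239·33 = 56.5441
  x_6 = 0.1607·53 + 0.2044·45 + 0.1959·18 + 0.1770·100 + 0.1021·74 + 0.1815·17 + 1.1584·33 = 87.8081
Output multipliers (column sums of L):
  Healthcare: 1.8261
  Construction: 2.0995
  Finance: 1.9593
  Services: 1.9825
  Transport: 1.6876
  Chemicals: 2.0254
  Electronics: 1.9010

Construction (2.0995)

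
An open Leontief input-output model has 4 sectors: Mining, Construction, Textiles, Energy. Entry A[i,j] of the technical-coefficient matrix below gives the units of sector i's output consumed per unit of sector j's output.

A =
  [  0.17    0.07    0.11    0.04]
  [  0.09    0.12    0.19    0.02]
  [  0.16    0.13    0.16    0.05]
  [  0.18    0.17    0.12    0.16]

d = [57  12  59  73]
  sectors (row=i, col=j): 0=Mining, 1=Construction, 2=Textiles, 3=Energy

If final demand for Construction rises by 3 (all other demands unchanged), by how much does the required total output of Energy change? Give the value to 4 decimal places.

0.9292

Form M = I − A:
  [  0.83   -0.07   -0.11   -0.04]
  [ -0.09    0.88   -0.19   -0.02]
  [ -0.16   -0.13    0.84   -0.05]
  [ -0.18   -0.17   -0.12    0.84]
Leontief inverse L = M⁻¹:
  [  1.2784    0.1479    0.2119    0.0770]
  [  0.2028    1.2090    0.3081    0.0568]
  [  0.2962    0.2337    1.2960    0.0968]
  [  0.3573    0.3097    0.2929    1.2323]
Total output x = L · d:
  x_0 = 1.2784·57 + 0.1479·12 + 0.2119·59 + 0.0770·73 = 92.7637
  x_1 = 0.2028·57 + 1.2090·12 + 0.3081·59 + 0.0568·73 = 48.3929
  x_2 = 0.2962·57 + 0.2337·12 + 1.2960·59 + 0.0968·73 = 103.2135
  x_3 = 0.3573·57 + 0.3097·12 + 0.2929·59 + 1.2323·73 = 131.3213
Δx_3 = L[3,1] · Δd_1 = 0.3097 · 3 = 0.9292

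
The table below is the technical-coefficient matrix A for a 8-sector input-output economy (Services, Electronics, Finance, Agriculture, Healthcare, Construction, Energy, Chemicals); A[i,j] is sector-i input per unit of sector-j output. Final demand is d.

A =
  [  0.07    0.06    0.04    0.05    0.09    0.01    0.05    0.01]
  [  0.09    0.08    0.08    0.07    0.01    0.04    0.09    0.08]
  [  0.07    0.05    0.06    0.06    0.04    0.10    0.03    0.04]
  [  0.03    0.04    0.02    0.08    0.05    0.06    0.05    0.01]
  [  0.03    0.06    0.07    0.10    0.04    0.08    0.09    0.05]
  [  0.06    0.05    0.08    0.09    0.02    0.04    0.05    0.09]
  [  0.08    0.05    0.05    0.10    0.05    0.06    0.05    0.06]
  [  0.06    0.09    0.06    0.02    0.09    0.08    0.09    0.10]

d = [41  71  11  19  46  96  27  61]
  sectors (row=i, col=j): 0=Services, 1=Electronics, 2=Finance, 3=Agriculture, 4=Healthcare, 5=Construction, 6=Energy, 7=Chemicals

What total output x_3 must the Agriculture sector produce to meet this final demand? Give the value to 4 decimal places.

Form M = I − A:
  [  0.93   -0.06   -0.04   -0.05   -0.09   -0.01   -0.05   -0.01]
  [ -0.09    0.92   -0.08   -0.07   -0.01   -0.04   -0.09   -0.08]
  [ -0.07   -0.05    0.94   -0.06   -0.04   -0.10   -0.03   -0.04]
  [ -0.03   -0.04   -0.02    0.92   -0.05   -0.06   -0.05   -0.01]
  [ -0.03   -0.06   -0.07   -0.10    0.96   -0.08   -0.09   -0.05]
  [ -0.06   -0.05   -0.08   -0.09   -0.02    0.96   -0.05   -0.09]
  [ -0.08   -0.05   -0.05   -0.10   -0.05   -0.06    0.95   -0.06]
  [ -0.06   -0.09   -0.06   -0.02   -0.09   -0.08   -0.09    0.90]
Leontief inverse L = M⁻¹:
  [  1.1127    0.1017    0.0796    0.1031    0.1242    0.0505    0.0948    0.0444]
  [  0.1552    1.1413    0.1363    0.1399    0.0619    0.0979    0.1517    0.1341]
  [  0.1214    0.0993    1.1082    0.1201    0.0801    0.1472    0.0805    0.0853]
  [  0.0669    0.0757    0.0547    1.1283    0.0787    0.0957    0.0883    0.0423]
  [  0.0895    0.1165    0.1244    0.1717    1.0856    0.1378    0.1486    0.1028]
  [  0.1153    0.1041    0.1294    0.1512    0.0664    1.0937    0.1049    0.1380]
  [  0.1356    0.1047    0.1008    0.1661    0.0967    0.1129    1.1069    0.1076]
  [  0.1320    0.1606    0.1281    0.1012    0.1457    0.1474    0.1637    1.1674]
Total output x = L · d:
  x_0 = 1.1127·41 + 0.1017·71 + 0.0796·11 + 0.1031·19 + 0.1242·46 + 0.0505·96 + 0.0948·27 + 0.0444·61 = 71.5088
  x_1 = 0.1552·41 + 1.1413·71 + 0.1363·11 + 0.1399·19 + 0.0619·46 + 0.0979·96 + 0.1517·27 + 0.1341·61 = 116.0803
  x_2 = 0.1214·41 + 0.0993·71 + 1.1082·11 + 0.1201·19 + 0.0801·46 + 0.1472·96 + 0.0805·27 + 0.0853·61 = 51.6937
  x_3 = 0.0669·41 + 0.0757·71 + 0.0547·11 + 1.1283·19 + 0.0787·46 + 0.0957·96 + 0.0883·27 + 0.0423·61 = 47.9155
  x_4 = 0.0895·41 + 0.1165·71 + 0.1244·11 + 0.1717·19 + 1.0856·46 + 0.1378·96 + 0.1486·27 + 0.1028·61 = 90.0191
  x_5 = 0.1153·41 + 0.1041·71 + 0.1294·11 + 0.1512·19 + 0.0664·46 + 1.0937·96 + 0.1049·27 + 0.1380·61 = 135.7178
  x_6 = 0.1356·41 + 0.1047·71 + 0.1008·11 + 0.1661·19 + 0.0967·46 + 0.1129·96 + 1.1069·27 + 0.1076·61 = 68.9923
  x_7 = 0.1320·41 + 0.1606·71 + 0.1281·11 + 0.1012·19 + 0.1457·46 + 0.1474·96 + 0.1637·27 + 1.1674·61 = 116.6290

47.9155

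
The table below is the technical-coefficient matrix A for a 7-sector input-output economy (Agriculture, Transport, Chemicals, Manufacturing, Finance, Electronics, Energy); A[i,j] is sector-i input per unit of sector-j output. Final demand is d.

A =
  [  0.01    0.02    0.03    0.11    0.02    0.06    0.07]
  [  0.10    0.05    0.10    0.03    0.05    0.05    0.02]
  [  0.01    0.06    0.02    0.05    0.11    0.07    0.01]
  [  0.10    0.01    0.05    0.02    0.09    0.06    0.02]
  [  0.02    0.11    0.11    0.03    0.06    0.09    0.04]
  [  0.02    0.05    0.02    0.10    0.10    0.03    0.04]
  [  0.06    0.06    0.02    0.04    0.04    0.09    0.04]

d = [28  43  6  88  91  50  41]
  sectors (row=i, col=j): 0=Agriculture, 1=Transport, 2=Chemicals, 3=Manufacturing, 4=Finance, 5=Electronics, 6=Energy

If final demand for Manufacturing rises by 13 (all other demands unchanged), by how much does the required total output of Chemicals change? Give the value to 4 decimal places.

0.9982

Form M = I − A:
  [  0.99   -0.02   -0.03   -0.11   -0.02   -0.06   -0.07]
  [ -0.10    0.95   -0.10   -0.03   -0.05   -0.05   -0.02]
  [ -0.01   -0.06    0.98   -0.05   -0.11   -0.07   -0.01]
  [ -0.10   -0.01   -0.05    0.98   -0.09   -0.06   -0.02]
  [ -0.02   -0.11   -0.11   -0.03    0.94   -0.09   -0.04]
  [ -0.02   -0.05   -0.02   -0.10   -0.10    0.97   -0.04]
  [ -0.06   -0.06   -0.02   -0.04   -0.04   -0.09    0.96]
Leontief inverse L = M⁻¹:
  [  1.0369    0.0435    0.0531    0.1351    0.0569    0.0918    0.0861]
  [  0.1237    1.0824    0.1308    0.0674    0.0933    0.0896    0.0420]
  [  0.0345    0.0925    1.0542    0.0768    0.1486    0.1041    0.0276]
  [  0.1184    0.0409    0.0786    1.0543    0.1268    0.0959    0.0416]
  [  0.0527    0.1513    0.1496    0.0686    1.1141    0.1352    0.0620]
  [  0.0496    0.0820    0.0551    0.1266    0.1402    1.0685    0.0589]
  [  0.0850    0.0880    0.0481    0.0729    0.0773    0.1233    1.0601]
Total output x = L · d:
  x_0 = 1.0369·28 + 0.0435·43 + 0.0531·6 + 0.1351·88 + 0.0569·91 + 0.0918·50 + 0.0861·41 = 56.4086
  x_1 = 0.1237·28 + 1.0824·43 + 0.1308·6 + 0.0674·88 + 0.0933·91 + 0.0896·50 + 0.0420·41 = 71.4117
  x_2 = 0.0345·28 + 0.0925·43 + 1.0542·6 + 0.0768·88 + 0.1486·91 + 0.1041·50 + 0.0276·41 = 37.8864
  x_3 = 0.1184·28 + 0.0409·43 + 0.0786·6 + 1.0543·88 + 0.1268·91 + 0.0959·50 + 0.0416·41 = 116.3714
  x_4 = 0.0527·28 + 0.1513·43 + 0.1496·6 + 0.0686·88 + 1.1141·91 + 0.1352·50 + 0.0620·41 = 125.6088
  x_5 = 0.0496·28 + 0.0820·43 + 0.0551·6 + 0.1266·88 + 0.1402·91 + 1.0685·50 + 0.0589·41 = 84.9855
  x_6 = 0.0850·28 + 0.0880·43 + 0.0481·6 + 0.0729·88 + 0.0773·91 + 0.1233·50 + 1.0601·41 = 69.5363
Δx_2 = L[2,3] · Δd_3 = 0.0768 · 13 = 0.9982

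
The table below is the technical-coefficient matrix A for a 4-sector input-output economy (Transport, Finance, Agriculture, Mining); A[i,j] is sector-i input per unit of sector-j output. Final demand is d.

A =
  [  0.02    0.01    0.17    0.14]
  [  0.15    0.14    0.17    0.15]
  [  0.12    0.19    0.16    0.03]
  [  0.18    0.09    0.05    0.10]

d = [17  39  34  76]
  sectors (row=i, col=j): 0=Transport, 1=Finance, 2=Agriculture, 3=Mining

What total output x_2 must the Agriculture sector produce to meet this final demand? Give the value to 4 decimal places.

70.1392

Form M = I − A:
  [  0.98   -0.01   -0.17   -0.14]
  [ -0.15    0.86   -0.17   -0.15]
  [ -0.12   -0.19    0.84   -0.03]
  [ -0.18   -0.09   -0.05    0.90]
Leontief inverse L = M⁻¹:
  [  1.1006    0.0889    0.2523    0.1944]
  [  0.2831    1.2667    0.3295    0.2661]
  [  0.2306    0.3050    1.3066    0.1303]
  [  0.2612    0.1614    0.1560    1.1838]
Total output x = L · d:
  x_0 = 1.1006·17 + 0.0889·39 + 0.2523·34 + 0.1944·76 = 45.5325
  x_1 = 0.2831·17 + 1.2667·39 + 0.3295·34 + 0.2661·76 = 85.6458
  x_2 = 0.2306·17 + 0.3050·39 + 1.3066·34 + 0.1303·76 = 70.1392
  x_3 = 0.2612·17 + 0.1614·39 + 0.1560·34 + 1.1838·76 = 106.0121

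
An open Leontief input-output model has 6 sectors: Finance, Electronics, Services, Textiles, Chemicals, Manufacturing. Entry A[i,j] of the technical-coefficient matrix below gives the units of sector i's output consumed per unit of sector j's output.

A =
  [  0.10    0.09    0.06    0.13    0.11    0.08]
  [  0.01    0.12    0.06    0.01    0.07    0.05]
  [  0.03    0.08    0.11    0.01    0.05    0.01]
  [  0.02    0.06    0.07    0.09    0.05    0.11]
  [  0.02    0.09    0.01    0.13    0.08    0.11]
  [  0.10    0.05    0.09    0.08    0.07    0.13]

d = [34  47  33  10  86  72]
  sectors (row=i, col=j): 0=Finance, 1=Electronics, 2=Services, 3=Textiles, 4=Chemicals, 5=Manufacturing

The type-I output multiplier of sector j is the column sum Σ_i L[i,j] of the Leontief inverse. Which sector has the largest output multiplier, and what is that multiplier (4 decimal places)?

Manufacturing (1.8513)

Form M = I − A:
  [  0.90   -0.09   -0.06   -0.13   -0.11   -0.08]
  [ -0.01    0.88   -0.06   -0.01   -0.07   -0.05]
  [ -0.03   -0.08    0.89   -0.01   -0.05   -0.01]
  [ -0.02   -0.06   -0.07    0.91   -0.05   -0.11]
  [ -0.02   -0.09   -0.01   -0.13    0.92   -0.11]
  [ -0.10   -0.05   -0.09   -0.08   -0.07    0.87]
Leontief inverse L = M⁻¹:
  [  1.1441    0.1702    0.1236    0.2070    0.1803    0.1654]
  [  0.0293    1.1667    0.0941    0.0411    0.1064    0.0895]
  [  0.0464    0.1217    1.1426    0.0357    0.0818    0.0392]
  [  0.0513    0.1129    0.1186    1.1373    0.0958    0.1685]
  [  0.0531    0.1497    0.0594    0.1875    1.1319    0.1810]
  [  0.1470    0.1216    0.1535    0.1495    0.1352    1.2077]
Total output x = L · d:
  x_0 = 1.1441·34 + 0.1702·47 + 0.1236·33 + 0.2070·10 + 0.1803·86 + 0.1654·72 = 80.4604
  x_1 = 0.0293·34 + 1.1667·47 + 0.0941·33 + 0.0411·10 + 0.1064·86 + 0.0895·72 = 74.9443
  x_2 = 0.0464·34 + 0.1217·47 + 1.1426·33 + 0.0357·10 + 0.0818·86 + 0.0392·72 = 55.2217
  x_3 = 0.0513·34 + 0.1129·47 + 0.1186·33 + 1.1373·10 + 0.0958·86 + 0.1685·72 = 42.7118
  x_4 = 0.0531·34 + 0.1497·47 + 0.0594·33 + 0.1875·10 + 1.1319·86 + 0.1810·72 = 123.0467
  x_5 = 0.1470·34 + 0.1216·47 + 0.1535·33 + 0.1495·10 + 0.1352·86 + 1.2077·72 = 115.8545
Output multipliers (column sums of L):
  Finance: 1.4712
  Electronics: 1.8428
  Services: 1.6919
  Textiles: 1.7580
  Chemicals: 1.7314
  Manufacturing: 1.8513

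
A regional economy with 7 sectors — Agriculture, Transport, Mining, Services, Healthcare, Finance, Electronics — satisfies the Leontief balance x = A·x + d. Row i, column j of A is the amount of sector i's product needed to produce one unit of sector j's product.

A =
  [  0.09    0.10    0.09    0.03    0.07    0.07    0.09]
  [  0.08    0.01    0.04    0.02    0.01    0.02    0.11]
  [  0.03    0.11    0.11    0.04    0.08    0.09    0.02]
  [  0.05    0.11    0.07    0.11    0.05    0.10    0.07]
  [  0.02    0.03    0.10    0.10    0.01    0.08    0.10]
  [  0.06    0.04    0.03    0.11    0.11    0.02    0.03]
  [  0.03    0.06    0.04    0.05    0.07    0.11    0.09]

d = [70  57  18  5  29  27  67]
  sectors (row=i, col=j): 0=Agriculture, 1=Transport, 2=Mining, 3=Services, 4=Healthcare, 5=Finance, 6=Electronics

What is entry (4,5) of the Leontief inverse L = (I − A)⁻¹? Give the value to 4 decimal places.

L[4,5] = 0.1398

Form M = I − A:
  [  0.91   -0.10   -0.09   -0.03   -0.07   -0.07   -0.09]
  [ -0.08    0.99   -0.04   -0.02   -0.01   -0.02   -0.11]
  [ -0.03   -0.11    0.89   -0.04   -0.08   -0.09   -0.02]
  [ -0.05   -0.11   -0.07    0.89   -0.05   -0.10   -0.07]
  [ -0.02   -0.03   -0.10   -0.10    0.99   -0.08   -0.10]
  [ -0.06   -0.04   -0.03   -0.11   -0.11    0.98   -0.03]
  [ -0.03   -0.06   -0.04   -0.05   -0.07   -0.11    0.91]
Leontief inverse L = M⁻¹:
  [  1.1402    0.1614    0.1555    0.0891    0.1259    0.1364    0.1609]
  [  0.1075    1.0480    0.0758    0.0516    0.0444    0.0617    0.1499]
  [  0.0730    0.1623    1.1685    0.0953    0.1277    0.1448    0.0787]
  [  0.1027    0.1750    0.1351    1.1780    0.1082    0.1683    0.1423]
  [  0.0589    0.0874    0.1530    0.1560    1.0618    0.1398    0.1530]
  [  0.0967    0.0904    0.0835    0.1635    0.1484    1.0754    0.0867]
  [  0.0697    0.1088    0.0908    0.1070    0.1182    0.1649    1.1476]
Total output x = L · d:
  x_0 = 1.1402·70 + 0.1614·57 + 0.1555·18 + 0.0891·5 + 0.1259·29 + 0.1364·27 + 0.1609·67 = 110.3716
  x_1 = 0.1075·70 + 1.0480·57 + 0.0758·18 + 0.0516·5 + 0.0444·29 + 0.0617·27 + 0.1499·67 = 81.8779
  x_2 = 0.0730·70 + 0.1623·57 + 1.1685·18 + 0.0953·5 + 0.1277·29 + 0.1448·27 + 0.0787·67 = 48.7506
  x_3 = 0.1027·70 + 0.1750·57 + 0.1351·18 + 1.1780·5 + 0.1082·29 + 0.1683·27 + 0.1423·67 = 42.7091
  x_4 = 0.0589·70 + 0.0874·57 + 0.1530·18 + 0.1560·5 + 1.0618·29 + 0.1398·27 + 0.1530·67 = 57.4579
  x_5 = 0.0967·70 + 0.0904·57 + 0.0835·18 + 0.1635·5 + 0.1484·29 + 1.0754·27 + 0.0867·67 = 53.3868
  x_6 = 0.0697·70 + 0.1088·57 + 0.0908·18 + 0.1070·5 + 0.1182·29 + 0.1649·27 + 1.1476·67 = 98.0263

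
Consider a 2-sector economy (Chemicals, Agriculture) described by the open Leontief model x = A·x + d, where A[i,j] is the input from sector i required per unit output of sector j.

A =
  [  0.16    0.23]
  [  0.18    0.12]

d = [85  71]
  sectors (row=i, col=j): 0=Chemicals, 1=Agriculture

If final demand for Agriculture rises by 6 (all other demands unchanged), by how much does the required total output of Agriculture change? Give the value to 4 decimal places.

7.2227

Form M = I − A:
  [  0.84   -0.23]
  [ -0.18    0.88]
Leontief inverse L = M⁻¹:
  [  1.2611    0.3296]
  [  0.2580    1.2038]
Total output x = L · d:
  x_0 = 1.2611·85 + 0.3296·71 = 130.5962
  x_1 = 0.2580·85 + 1.2038·71 = 107.3947
Δx_1 = L[1,1] · Δd_1 = 1.2038 · 6 = 7.2227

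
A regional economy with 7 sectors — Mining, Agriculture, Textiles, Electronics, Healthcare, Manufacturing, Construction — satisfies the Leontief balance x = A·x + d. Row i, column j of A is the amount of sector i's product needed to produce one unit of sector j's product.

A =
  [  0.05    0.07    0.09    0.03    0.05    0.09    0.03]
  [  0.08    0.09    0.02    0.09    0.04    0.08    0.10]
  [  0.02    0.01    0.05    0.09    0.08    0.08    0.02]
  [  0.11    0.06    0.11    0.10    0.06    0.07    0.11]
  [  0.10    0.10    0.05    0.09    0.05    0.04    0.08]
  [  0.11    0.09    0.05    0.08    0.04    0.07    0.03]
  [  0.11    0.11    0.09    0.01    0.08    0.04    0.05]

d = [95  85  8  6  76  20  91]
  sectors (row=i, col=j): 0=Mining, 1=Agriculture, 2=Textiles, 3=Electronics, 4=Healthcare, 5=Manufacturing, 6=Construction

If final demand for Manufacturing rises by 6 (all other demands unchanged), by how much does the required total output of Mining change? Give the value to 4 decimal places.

Form M = I − A:
  [  0.95   -0.07   -0.09   -0.03   -0.05   -0.09   -0.03]
  [ -0.08    0.91   -0.02   -0.09   -0.04   -0.08   -0.10]
  [ -0.02   -0.01    0.95   -0.09   -0.08   -0.08   -0.02]
  [ -0.11   -0.06   -0.11    0.90   -0.06   -0.07   -0.11]
  [ -0.10   -0.10   -0.05   -0.09    0.95   -0.04   -0.08]
  [ -0.11   -0.09   -0.05   -0.08   -0.04    0.93   -0.03]
  [ -0.11   -0.11   -0.09   -0.01   -0.08   -0.04    0.95]
Leontief inverse L = M⁻¹:
  [  1.1111    0.1260    0.1373    0.0863    0.0931    0.1438    0.0736]
  [  0.1634    1.1668    0.0858    0.1549    0.0944    0.1462    0.1603]
  [  0.0789    0.0605    1.0966    0.1421    0.1186    0.1256    0.0623]
  [  0.2046    0.1462    0.1907    1.1799    0.1288    0.1508    0.1781]
  [  0.1806    0.1747    0.1162    0.1568    1.1056    0.1079    0.1412]
  [  0.1827    0.1569    0.1096    0.1434    0.0894    1.1342    0.0845]
  [  0.1801    0.1783    0.1461    0.0731    0.1312    0.1039    1.1029]
Total output x = L · d:
  x_0 = 1.1111·95 + 0.1260·85 + 0.1373·8 + 0.0863·6 + 0.0931·76 + 0.1438·20 + 0.0736·91 = 134.5306
  x_1 = 0.1634·95 + 1.1668·85 + 0.0858·8 + 0.1549·6 + 0.0944·76 + 0.1462·20 + 0.1603·91 = 141.0090
  x_2 = 0.0789·95 + 0.0605·85 + 1.0966·8 + 0.1421·6 + 0.1186·76 + 0.1256·20 + 0.0623·91 = 39.4536
  x_3 = 0.2046·95 + 0.1462·85 + 0.1907·8 + 1.1799·6 + 0.1288·76 + 0.1508·20 + 0.1781·91 = 69.4854
  x_4 = 0.1806·95 + 0.1747·85 + 0.1162·8 + 0.1568·6 + 1.1056·76 + 0.1079·20 + 0.1412·91 = 132.9128
  x_5 = 0.1827·95 + 0.1569·85 + 0.1096·8 + 0.1434·6 + 0.0894·76 + 1.1342·20 + 0.0845·91 = 69.5976
  x_6 = 0.1801·95 + 0.1783·85 + 0.1461·8 + 0.0731·6 + 0.1312·76 + 0.1039·20 + 1.1029·91 = 146.2863
Δx_0 = L[0,5] · Δd_5 = 0.1438 · 6 = 0.8631

0.8631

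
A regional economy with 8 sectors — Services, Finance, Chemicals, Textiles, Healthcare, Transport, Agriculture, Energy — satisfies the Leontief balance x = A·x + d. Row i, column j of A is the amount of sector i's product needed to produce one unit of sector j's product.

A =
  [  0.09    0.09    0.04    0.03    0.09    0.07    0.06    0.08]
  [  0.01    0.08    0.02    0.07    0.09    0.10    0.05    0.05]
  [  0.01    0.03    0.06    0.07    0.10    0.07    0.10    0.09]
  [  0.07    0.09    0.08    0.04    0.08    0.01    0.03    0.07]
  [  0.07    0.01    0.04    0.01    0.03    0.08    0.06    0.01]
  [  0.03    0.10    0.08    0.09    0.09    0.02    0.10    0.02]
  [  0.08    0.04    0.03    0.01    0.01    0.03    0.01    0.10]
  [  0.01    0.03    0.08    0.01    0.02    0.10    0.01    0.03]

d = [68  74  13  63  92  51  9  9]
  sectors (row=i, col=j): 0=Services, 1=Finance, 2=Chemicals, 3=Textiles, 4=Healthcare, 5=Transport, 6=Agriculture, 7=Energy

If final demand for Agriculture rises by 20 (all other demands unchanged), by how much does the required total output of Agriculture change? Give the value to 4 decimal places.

20.7576

Form M = I − A:
  [  0.91   -0.09   -0.04   -0.03   -0.09   -0.07   -0.06   -0.08]
  [ -0.01    0.92   -0.02   -0.07   -0.09   -0.10   -0.05   -0.05]
  [ -0.01   -0.03    0.94   -0.07   -0.10   -0.07   -0.10   -0.09]
  [ -0.07   -0.09   -0.08    0.96   -0.08   -0.01   -0.03   -0.07]
  [ -0.07   -0.01   -0.04   -0.01    0.97   -0.08   -0.06   -0.01]
  [ -0.03   -0.10   -0.08   -0.09   -0.09    0.98   -0.10   -0.02]
  [ -0.08   -0.04   -0.03   -0.01   -0.01   -0.03    0.99   -0.10]
  [ -0.01   -0.03   -0.08   -0.01   -0.02   -0.10   -0.01    0.97]
Leontief inverse L = M⁻¹:
  [  1.1338    0.1456    0.0894    0.0690    0.1497    0.1318    0.1109    0.1300]
  [  0.0462    1.1285    0.0642    0.1056    0.1408    0.1476    0.0938    0.0897]
  [  0.0510    0.0771    1.1097    0.1041    0.1506    0.1226    0.1451    0.1377]
  [  0.1055    0.1348    0.1221    1.0732    0.1326    0.0658    0.0739    0.1148]
  [  0.0982    0.0443    0.0694    0.0343    1.0662    0.1110    0.0925    0.0421]
  [  0.0733    0.1510    0.1259    0.1271    0.1471    1.0753    0.1469    0.0735]
  [  0.1022    0.0723    0.0604    0.0319    0.0447    0.0679    1.0379    0.1289]
  [  0.0290    0.0614    0.1107    0.0378    0.0573    0.1306    0.0445    1.0574]
Total output x = L · d:
  x_0 = 1.1338·68 + 0.1456·74 + 0.0894·13 + 0.0690·63 + 0.1497·92 + 0.1318·51 + 0.1109·9 + 0.1300·9 = 116.0430
  x_1 = 0.0462·68 + 1.1285·74 + 0.0642·13 + 0.1056·63 + 0.1408·92 + 0.1476·51 + 0.0938·9 + 0.0897·9 = 116.2724
  x_2 = 0.0510·68 + 0.0771·74 + 1.1097·13 + 0.1041·63 + 0.1506·92 + 0.1226·51 + 0.1451·9 + 0.1377·9 = 52.8120
  x_3 = 0.1055·68 + 0.1348·74 + 0.1221·13 + 1.0732·63 + 0.1326·92 + 0.0658·51 + 0.0739·9 + 0.1148·9 = 103.6044
  x_4 = 0.0982·68 + 0.0443·74 + 0.0694·13 + 0.0343·63 + 1.0662·92 + 0.1110·51 + 0.0925·9 + 0.0421·9 = 117.9784
  x_5 = 0.0733·68 + 0.1510·74 + 0.1259·13 + 0.1271·63 + 0.1471·92 + 1.0753·51 + 0.1469·9 + 0.0735·9 = 96.1597
  x_6 = 0.1022·68 + 0.0723·74 + 0.0604·13 + 0.0319·63 + 0.0447·92 + 0.0679·51 + 1.0379·9 + 0.1289·9 = 33.1692
  x_7 = 0.0290·68 + 0.0614·74 + 0.1107·13 + 0.0378·63 + 0.0573·92 + 0.1306·51 + 0.0445·9 + 1.0574·9 = 32.1823
Δx_6 = L[6,6] · Δd_6 = 1.0379 · 20 = 20.7576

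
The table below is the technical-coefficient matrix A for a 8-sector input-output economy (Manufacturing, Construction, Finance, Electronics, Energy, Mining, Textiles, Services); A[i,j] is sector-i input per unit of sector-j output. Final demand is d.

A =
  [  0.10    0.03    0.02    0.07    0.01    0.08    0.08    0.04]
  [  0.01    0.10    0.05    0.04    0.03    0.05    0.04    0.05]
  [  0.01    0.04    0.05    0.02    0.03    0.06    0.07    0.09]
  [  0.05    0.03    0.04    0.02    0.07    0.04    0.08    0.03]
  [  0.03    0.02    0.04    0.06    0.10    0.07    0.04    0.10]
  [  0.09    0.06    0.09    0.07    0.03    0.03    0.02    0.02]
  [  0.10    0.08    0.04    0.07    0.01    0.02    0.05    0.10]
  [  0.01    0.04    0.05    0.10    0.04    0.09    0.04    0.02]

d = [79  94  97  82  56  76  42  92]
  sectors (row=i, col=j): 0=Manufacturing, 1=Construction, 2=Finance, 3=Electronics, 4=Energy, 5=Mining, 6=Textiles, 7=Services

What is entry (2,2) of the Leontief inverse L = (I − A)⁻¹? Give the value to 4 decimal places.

Form M = I − A:
  [  0.90   -0.03   -0.02   -0.07   -0.01   -0.08   -0.08   -0.04]
  [ -0.01    0.90   -0.05   -0.04   -0.03   -0.05   -0.04   -0.05]
  [ -0.01   -0.04    0.95   -0.02   -0.03   -0.06   -0.07   -0.09]
  [ -0.05   -0.03   -0.04    0.98   -0.07   -0.04   -0.08   -0.03]
  [ -0.03   -0.02   -0.04   -0.06    0.90   -0.07   -0.04   -0.10]
  [ -0.09   -0.06   -0.09   -0.07   -0.03    0.97   -0.02   -0.02]
  [ -0.10   -0.08   -0.04   -0.07   -0.01   -0.02    0.95   -0.10]
  [ -0.01   -0.04   -0.05   -0.10   -0.04   -0.09   -0.04    0.98]
Leontief inverse L = M⁻¹:
  [  1.1458    0.0671    0.0541    0.1126    0.0342    0.1180    0.1199    0.0767]
  [  0.0364    1.1351    0.0811    0.0733    0.0539    0.0826    0.0705    0.0835]
  [  0.0397    0.0732    1.0816    0.0577    0.0532    0.0937    0.1004    0.1240]
  [  0.0838    0.0610    0.0686    1.0562    0.0941    0.0732    0.1120    0.0677]
  [  0.0670    0.0555    0.0783    0.1065    1.1356    0.1144    0.0789    0.1423]
  [  0.1241    0.0933    0.1210    0.1050    0.0555    1.0684    0.0594    0.0577]
  [  0.1394    0.1204    0.0753    0.1157    0.0376    0.0653    1.0935    0.1390]
  [  0.0436    0.0727    0.0834    0.1336    0.0678    0.1223    0.0740    1.0546]
Total output x = L · d:
  x_0 = 1.1458·79 + 0.0671·94 + 0.0541·97 + 0.1126·82 + 0.0342·56 + 0.1180·76 + 0.1199·42 + 0.0767·92 = 134.2877
  x_1 = 0.0364·79 + 1.1351·94 + 0.0811·97 + 0.0733·82 + 0.0539·56 + 0.0826·76 + 0.0705·42 + 0.0835·92 = 143.3882
  x_2 = 0.0397·79 + 0.0732·94 + 1.0816·97 + 0.0577·82 + 0.0532·56 + 0.0937·76 + 0.1004·42 + 0.1240·92 = 145.3969
  x_3 = 0.0838·79 + 0.0610·94 + 0.0686·97 + 1.0562·82 + 0.0941·56 + 0.0732·76 + 0.1120·42 + 0.0677·92 = 127.3773
  x_4 = 0.0670·79 + 0.0555·94 + 0.0783·97 + 0.1065·82 + 1.1356·56 + 0.1144·76 + 0.0789·42 + 0.1423·92 = 115.5318
  x_5 = 0.1241·79 + 0.0933·94 + 0.1210·97 + 0.1050·82 + 0.0555·56 + 1.0684·76 + 0.0594·42 + 0.0577·92 = 131.0375
  x_6 = 0.1394·79 + 0.1204·94 + 0.0753·97 + 0.1157·82 + 0.0376·56 + 0.0653·76 + 1.0935·42 + 0.1390·92 = 104.9084
  x_7 = 0.0436·79 + 0.0727·94 + 0.0834·97 + 0.1336·82 + 0.0678·56 + 0.1223·76 + 0.0740·42 + 1.0546·92 = 142.5479

L[2,2] = 1.0816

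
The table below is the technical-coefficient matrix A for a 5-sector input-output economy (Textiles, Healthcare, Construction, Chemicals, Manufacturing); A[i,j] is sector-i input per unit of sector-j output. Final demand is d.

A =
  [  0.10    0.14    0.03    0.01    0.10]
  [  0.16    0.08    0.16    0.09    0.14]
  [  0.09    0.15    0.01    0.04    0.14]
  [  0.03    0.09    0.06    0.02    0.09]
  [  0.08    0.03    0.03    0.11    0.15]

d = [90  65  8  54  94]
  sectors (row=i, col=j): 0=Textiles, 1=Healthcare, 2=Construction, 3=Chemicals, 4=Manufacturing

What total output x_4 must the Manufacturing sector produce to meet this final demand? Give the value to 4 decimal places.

Form M = I − A:
  [  0.90   -0.14   -0.03   -0.01   -0.10]
  [ -0.16    0.92   -0.16   -0.09   -0.14]
  [ -0.09   -0.15    0.99   -0.04   -0.14]
  [ -0.03   -0.09   -0.06    0.98   -0.09]
  [ -0.08   -0.03   -0.03   -0.11    0.85]
Leontief inverse L = M⁻¹:
  [  1.1736    0.2028    0.0774    0.0551    0.1901]
  [  0.2624    1.1862    0.2173    0.1517    0.2781]
  [  0.1691    0.2159    1.0630    0.0919    0.2403]
  [  0.0829    0.1363    0.0933    1.0555    0.1593]
  [  0.1364    0.0862    0.0646    0.1504    1.2333]
Total output x = L · d:
  x_0 = 1.1736·90 + 0.2028·65 + 0.0774·8 + 0.0551·54 + 0.1901·94 = 140.2718
  x_1 = 0.2624·90 + 1.1862·65 + 0.2173·8 + 0.1517·54 + 0.2781·94 = 136.7905
  x_2 = 0.1691·90 + 0.2159·65 + 1.0630·8 + 0.0919·54 + 0.2403·94 = 65.2999
  x_3 = 0.0829·90 + 0.1363·65 + 0.0933·8 + 1.0555·54 + 0.1593·94 = 89.0382
  x_4 = 0.1364·90 + 0.0862·65 + 0.0646·8 + 0.1504·54 + 1.2333·94 = 142.4455

142.4455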